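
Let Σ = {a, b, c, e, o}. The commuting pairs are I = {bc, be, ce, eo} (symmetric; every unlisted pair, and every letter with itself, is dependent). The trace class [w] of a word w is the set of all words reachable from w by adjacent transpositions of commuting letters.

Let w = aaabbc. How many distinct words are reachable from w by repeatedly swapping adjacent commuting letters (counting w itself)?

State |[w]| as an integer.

drop 0:a onto floor
drop 1:a onto {0:a}
drop 2:a onto {1:a}
drop 3:b onto {2:a}
drop 4:b onto {3:b}
drop 5:c onto {2:a}
ground layer = {0:a}
drop-orders for the pieces not yet dropped (sum over which currently-grounded one goes next):
  1 to go: {4} 1  {5} 1
  2 to go: {3,4} 1  {4,5} 2
  3 to go: {3,4,5} 3
  4 to go: {2,3,4,5} 3
  if 0:a drops first: 3 orders

3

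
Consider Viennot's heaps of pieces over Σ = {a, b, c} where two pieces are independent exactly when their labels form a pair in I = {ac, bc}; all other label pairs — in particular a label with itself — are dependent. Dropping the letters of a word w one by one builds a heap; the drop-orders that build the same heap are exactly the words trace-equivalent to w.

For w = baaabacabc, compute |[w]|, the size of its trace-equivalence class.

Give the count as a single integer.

0(b) covers ∅
1(a) covers 0:b
2(a) covers 1:a
3(a) covers 2:a
4(b) covers 3:a
5(a) covers 4:b
6(c) covers ∅
7(a) covers 5:a
8(b) covers 7:a
9(c) covers 6:c
floor of heap: 0:b, 6:c
completions by unplaced set U, small U first (add the entries for U minus each lowest piece of U):
  |U|=1: {8}:1  {9}:1
  |U|=2: {6,9}:1  {7,8}:1  {8,9}:2
  |U|=3: {5,7,8}:1  {6,8,9}:3  {7,8,9}:3
  |U|=4: {4,5,7,8}:1  {5,7,8,9}:4  {6,7,8,9}:6
  |U|=5: {3,4,5,7,8}:1  {4,5,7,8,9}:5  {5,6,7,8,9}:10
  |U|=6: {2,3,4,5,7,8}:1  {3,4,5,7,8,9}:6  {4,5,6,7,8,9}:15
  |U|=7: {1,2,3,4,5,7,8}:1  {2,3,4,5,7,8,9}:7  {3,4,5,6,7,8,9}:21
  |U|=8: {0,1,2,3,4,5,7,8}:1  {1,2,3,4,5,7,8,9}:8  {2,3,4,5,6,7,8,9}:28
  start at 0(b): 36
  start at 6(c): 9
sum over floor = 45

45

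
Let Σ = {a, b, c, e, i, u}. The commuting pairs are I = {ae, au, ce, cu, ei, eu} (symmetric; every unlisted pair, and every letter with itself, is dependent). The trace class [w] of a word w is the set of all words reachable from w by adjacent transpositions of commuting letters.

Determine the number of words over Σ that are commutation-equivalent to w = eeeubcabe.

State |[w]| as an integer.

4

#0=e has no predecessor
#1=e depends on [0:e]
#2=e depends on [1:e]
#3=u has no predecessor
#4=b depends on [2:e, 3:u]
#5=c depends on [4:b]
#6=a depends on [5:c]
#7=b depends on [6:a]
#8=e depends on [7:b]
sources: [0:e, 3:u]
N(rest) = Σ N(rest − s) over sources s of rest; N(one piece) = 1:
  size 1 → [8]=1
  size 2 → [7,8]=1
  size 3 → [6,7,8]=1
  size 4 → [5,6,7,8]=1
  size 5 → [4,5,6,7,8]=1
  size 6 → [2,4,5,6,7,8]=1  [3,4,5,6,7,8]=1
  size 7 → [1,2,4,5,6,7,8]=1  [2,3,4,5,6,7,8]=2
  first=0(e) contributes 3
  first=3(u) contributes 1
|[w]| = 4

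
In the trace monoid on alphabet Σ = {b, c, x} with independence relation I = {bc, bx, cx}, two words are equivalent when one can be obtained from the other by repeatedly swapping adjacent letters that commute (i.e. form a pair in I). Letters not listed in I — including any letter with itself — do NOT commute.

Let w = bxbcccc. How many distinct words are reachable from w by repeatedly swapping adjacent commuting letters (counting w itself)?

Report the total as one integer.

105

drop 0:b onto floor
drop 1:x onto floor
drop 2:b onto {0:b}
drop 3:c onto floor
drop 4:c onto {3:c}
drop 5:c onto {4:c}
drop 6:c onto {5:c}
ground layer = {0:b, 1:x, 3:c}
drop-orders for the pieces not yet dropped (sum over which currently-grounded one goes next):
  1 to go: {1} 1  {2} 1  {6} 1
  2 to go: {0,2} 1  {1,2} 2  {1,6} 2  {2,6} 2  {5,6} 1
  3 to go: {0,1,2} 3  {0,2,6} 3  {1,2,6} 6  {1,5,6} 3  {2,5,6} 3  {4,5,6} 1
  4 to go: {0,1,2,6} 12  {0,2,5,6} 6  {1,2,5,6} 12  {1,4,5,6} 4  {2,4,5,6} 4  {3,4,5,6} 1
  5 to go: {0,1,2,5,6} 30  {0,2,4,5,6} 10  {1,2,4,5,6} 20  {1,3,4,5,6} 5  {2,3,4,5,6} 5
  if 0:b drops first: 30 orders
  if 1:x drops first: 15 orders
  if 3:c drops first: 60 orders
heap linearizations: 105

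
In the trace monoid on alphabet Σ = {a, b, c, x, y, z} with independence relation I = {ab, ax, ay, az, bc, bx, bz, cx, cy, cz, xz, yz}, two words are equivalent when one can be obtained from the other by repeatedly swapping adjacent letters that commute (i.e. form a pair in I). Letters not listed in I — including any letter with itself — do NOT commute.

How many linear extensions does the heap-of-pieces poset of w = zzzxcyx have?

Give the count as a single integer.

140

piece 0:z — minimal
piece 1:z rests on {0:z}
piece 2:z rests on {1:z}
piece 3:x — minimal
piece 4:c — minimal
piece 5:y rests on {3:x}
piece 6:x rests on {5:y}
minimal pieces: {0:z, 3:x, 4:c}
ways to finish when only these pieces remain (= sum over removing one remaining piece with nothing left below it):
  1 left: {2}→1  {4}→1  {6}→1
  2 left: {1,2}→1  {2,4}→2  {2,6}→2  {4,6}→2  {5,6}→1
  3 left: {0,1,2}→1  {1,2,4}→3  {1,2,6}→3  {2,4,6}→6  {2,5,6}→3  {3,5,6}→1  {4,5,6}→3
  4 left: {0,1,2,4}→4  {0,1,2,6}→4  {1,2,4,6}→12  {1,2,5,6}→6  {2,3,5,6}→4  {2,4,5,6}→12  {3,4,5,6}→4
  5 left: {0,1,2,4,6}→20  {0,1,2,5,6}→10  {1,2,3,5,6}→10  {1,2,4,5,6}→30  {2,3,4,5,6}→20
  placing 0:z first → 60 extensions
  placing 3:x first → 60 extensions
  placing 4:c first → 20 extensions
total linear extensions = 140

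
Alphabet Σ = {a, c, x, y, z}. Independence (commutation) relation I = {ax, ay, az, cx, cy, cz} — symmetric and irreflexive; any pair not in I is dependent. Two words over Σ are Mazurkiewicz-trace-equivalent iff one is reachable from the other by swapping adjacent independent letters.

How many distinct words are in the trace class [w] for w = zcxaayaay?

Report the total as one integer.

piece 0:z — minimal
piece 1:c — minimal
piece 2:x rests on {0:z}
piece 3:a rests on {1:c}
piece 4:a rests on {3:a}
piece 5:y rests on {2:x}
piece 6:a rests on {4:a}
piece 7:a rests on {6:a}
piece 8:y rests on {5:y}
minimal pieces: {0:z, 1:c}
ways to finish when only these pieces remain (= sum over removing one remaining piece with nothing left below it):
  1 left: {7}→1  {8}→1
  2 left: {5,8}→1  {6,7}→1  {7,8}→2
  3 left: {2,5,8}→1  {4,6,7}→1  {5,7,8}→3  {6,7,8}→3
  4 left: {0,2,5,8}→1  {2,5,7,8}→4  {3,4,6,7}→1  {4,6,7,8}→4  {5,6,7,8}→6
  5 left: {0,2,5,7,8}→5  {1,3,4,6,7}→1  {2,5,6,7,8}→10  {3,4,6,7,8}→5  {4,5,6,7,8}→10
  6 left: {0,2,5,6,7,8}→15  {1,3,4,6,7,8}→6  {2,4,5,6,7,8}→20  {3,4,5,6,7,8}→15
  7 left: {0,2,4,5,6,7,8}→35  {1,3,4,5,6,7,8}→21  {2,3,4,5,6,7,8}→35
  placing 0:z first → 56 extensions
  placing 1:c first → 70 extensions
total linear extensions = 126

126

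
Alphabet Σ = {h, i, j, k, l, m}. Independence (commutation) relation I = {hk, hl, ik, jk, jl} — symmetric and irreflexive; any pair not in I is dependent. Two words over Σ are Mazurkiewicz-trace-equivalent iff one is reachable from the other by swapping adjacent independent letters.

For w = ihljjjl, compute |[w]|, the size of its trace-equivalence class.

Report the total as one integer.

15

#0=i has no predecessor
#1=h depends on [0:i]
#2=l depends on [0:i]
#3=j depends on [1:h]
#4=j depends on [3:j]
#5=j depends on [4:j]
#6=l depends on [2:l]
sources: [0:i]
N(rest) = Σ N(rest − s) over sources s of rest; N(one piece) = 1:
  size 1 → [5]=1  [6]=1
  size 2 → [2,6]=1  [4,5]=1  [5,6]=2
  size 3 → [2,5,6]=3  [3,4,5]=1  [4,5,6]=3
  size 4 → [1,3,4,5]=1  [2,4,5,6]=6  [3,4,5,6]=4
  size 5 → [1,3,4,5,6]=5  [2,3,4,5,6]=10
  first=0(i) contributes 15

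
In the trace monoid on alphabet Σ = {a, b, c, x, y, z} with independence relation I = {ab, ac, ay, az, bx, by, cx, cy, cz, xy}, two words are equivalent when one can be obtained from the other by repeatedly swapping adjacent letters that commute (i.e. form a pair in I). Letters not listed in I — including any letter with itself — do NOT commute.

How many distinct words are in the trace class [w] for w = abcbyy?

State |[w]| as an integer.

60

0(a) covers ∅
1(b) covers ∅
2(c) covers 1:b
3(b) covers 2:c
4(y) covers ∅
5(y) covers 4:y
floor of heap: 0:a, 1:b, 4:y
completions by unplaced set U, small U first (add the entries for U minus each lowest piece of U):
  |U|=1: {0}:1  {3}:1  {5}:1
  |U|=2: {0,3}:2  {0,5}:2  {2,3}:1  {3,5}:2  {4,5}:1
  |U|=3: {0,2,3}:3  {0,3,5}:6  {0,4,5}:3  {1,2,3}:1  {2,3,5}:3  {3,4,5}:3
  |U|=4: {0,1,2,3}:4  {0,2,3,5}:12  {0,3,4,5}:12  {1,2,3,5}:4  {2,3,4,5}:6
  start at 0(a): 10
  start at 1(b): 30
  start at 4(y): 20
sum over floor = 60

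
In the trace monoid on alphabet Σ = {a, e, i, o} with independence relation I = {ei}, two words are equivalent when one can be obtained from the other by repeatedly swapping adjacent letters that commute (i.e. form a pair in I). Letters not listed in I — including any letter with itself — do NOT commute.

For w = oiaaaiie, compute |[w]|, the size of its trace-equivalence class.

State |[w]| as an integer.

3

drop 0:o onto floor
drop 1:i onto {0:o}
drop 2:a onto {1:i}
drop 3:a onto {2:a}
drop 4:a onto {3:a}
drop 5:i onto {4:a}
drop 6:i onto {5:i}
drop 7:e onto {4:a}
ground layer = {0:o}
drop-orders for the pieces not yet dropped (sum over which currently-grounded one goes next):
  1 to go: {6} 1  {7} 1
  2 to go: {5,6} 1  {6,7} 2
  3 to go: {5,6,7} 3
  4 to go: {4,5,6,7} 3
  5 to go: {3,4,5,6,7} 3
  6 to go: {2,3,4,5,6,7} 3
  if 0:o drops first: 3 orders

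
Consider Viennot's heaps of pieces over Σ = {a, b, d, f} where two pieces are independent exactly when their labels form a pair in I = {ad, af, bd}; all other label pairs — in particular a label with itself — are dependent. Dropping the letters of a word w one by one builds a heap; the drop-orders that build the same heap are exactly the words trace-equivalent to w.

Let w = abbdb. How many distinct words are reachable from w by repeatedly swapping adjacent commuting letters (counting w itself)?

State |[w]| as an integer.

piece 0:a — minimal
piece 1:b rests on {0:a}
piece 2:b rests on {1:b}
piece 3:d — minimal
piece 4:b rests on {2:b}
minimal pieces: {0:a, 3:d}
ways to finish when only these pieces remain (= sum over removing one remaining piece with nothing left below it):
  1 left: {3}→1  {4}→1
  2 left: {2,4}→1  {3,4}→2
  3 left: {1,2,4}→1  {2,3,4}→3
  placing 0:a first → 4 extensions
  placing 3:d first → 1 extensions
total linear extensions = 5

5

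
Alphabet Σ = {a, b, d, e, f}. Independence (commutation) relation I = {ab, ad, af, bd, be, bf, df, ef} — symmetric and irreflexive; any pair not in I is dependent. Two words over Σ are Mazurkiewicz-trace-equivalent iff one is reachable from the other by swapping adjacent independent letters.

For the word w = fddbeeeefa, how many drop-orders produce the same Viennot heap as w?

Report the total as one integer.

drop 0:f onto floor
drop 1:d onto floor
drop 2:d onto {1:d}
drop 3:b onto floor
drop 4:e onto {2:d}
drop 5:e onto {4:e}
drop 6:e onto {5:e}
drop 7:e onto {6:e}
drop 8:f onto {0:f}
drop 9:a onto {7:e}
ground layer = {0:f, 1:d, 3:b}
drop-orders for the pieces not yet dropped (sum over which currently-grounded one goes next):
  1 to go: {3} 1  {8} 1  {9} 1
  2 to go: {0,8} 1  {3,8} 2  {3,9} 2  {7,9} 1  {8,9} 2
  3 to go: {0,3,8} 3  {0,8,9} 3  {3,7,9} 3  {3,8,9} 6  {6,7,9} 1  {7,8,9} 3
  4 to go: {0,3,8,9} 12  {0,7,8,9} 6  {3,6,7,9} 4  {3,7,8,9} 12  {5,6,7,9} 1  {6,7,8,9} 4
  5 to go: {0,3,7,8,9} 30  {0,6,7,8,9} 10  {3,5,6,7,9} 5  {3,6,7,8,9} 20  {4,5,6,7,9} 1  {5,6,7,8,9} 5
  6 to go: {0,3,6,7,8,9} 60  {0,5,6,7,8,9} 15  {2,4,5,6,7,9} 1  {3,4,5,6,7,9} 6  {3,5,6,7,8,9} 30  {4,5,6,7,8,9} 6
  7 to go: {0,3,5,6,7,8,9} 105  {0,4,5,6,7,8,9} 21  {1,2,4,5,6,7,9} 1  {2,3,4,5,6,7,9} 7  {2,4,5,6,7,8,9} 7  {3,4,5,6,7,8,9} 42
  8 to go: {0,2,4,5,6,7,8,9} 28  {0,3,4,5,6,7,8,9} 168  {1,2,3,4,5,6,7,9} 8  {1,2,4,5,6,7,8,9} 8  {2,3,4,5,6,7,8,9} 56
  if 0:f drops first: 72 orders
  if 1:d drops first: 252 orders
  if 3:b drops first: 36 orders
heap linearizations: 360

360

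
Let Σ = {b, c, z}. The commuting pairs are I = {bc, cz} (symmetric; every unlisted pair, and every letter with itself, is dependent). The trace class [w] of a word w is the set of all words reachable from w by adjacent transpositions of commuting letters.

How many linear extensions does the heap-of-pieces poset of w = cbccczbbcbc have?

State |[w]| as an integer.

drop 0:c onto floor
drop 1:b onto floor
drop 2:c onto {0:c}
drop 3:c onto {2:c}
drop 4:c onto {3:c}
drop 5:z onto {1:b}
drop 6:b onto {5:z}
drop 7:b onto {6:b}
drop 8:c onto {4:c}
drop 9:b onto {7:b}
drop 10:c onto {8:c}
ground layer = {0:c, 1:b}
drop-orders for the pieces not yet dropped (sum over which currently-grounded one goes next):
  1 to go: {9} 1  {10} 1
  2 to go: {7,9} 1  {8,10} 1  {9,10} 2
  3 to go: {4,8,10} 1  {6,7,9} 1  {7,9,10} 3  {8,9,10} 3
  4 to go: {3,4,8,10} 1  {4,8,9,10} 4  {5,6,7,9} 1  {6,7,9,10} 4  {7,8,9,10} 6
  5 to go: {1,5,6,7,9} 1  {2,3,4,8,10} 1  {3,4,8,9,10} 5  {4,7,8,9,10} 10  {5,6,7,9,10} 5  {6,7,8,9,10} 10
  6 to go: {0,2,3,4,8,10} 1  {1,5,6,7,9,10} 6  {2,3,4,8,9,10} 6  {3,4,7,8,9,10} 15  {4,6,7,8,9,10} 20  {5,6,7,8,9,10} 15
  7 to go: {0,2,3,4,8,9,10} 7  {1,5,6,7,8,9,10} 21  {2,3,4,7,8,9,10} 21  {3,4,6,7,8,9,10} 35  {4,5,6,7,8,9,10} 35
  8 to go: {0,2,3,4,7,8,9,10} 28  {1,4,5,6,7,8,9,10} 56  {2,3,4,6,7,8,9,10} 56  {3,4,5,6,7,8,9,10} 70
  9 to go: {0,2,3,4,6,7,8,9,10} 84  {1,3,4,5,6,7,8,9,10} 126  {2,3,4,5,6,7,8,9,10} 126
  if 0:c drops first: 252 orders
  if 1:b drops first: 210 orders
heap linearizations: 462

462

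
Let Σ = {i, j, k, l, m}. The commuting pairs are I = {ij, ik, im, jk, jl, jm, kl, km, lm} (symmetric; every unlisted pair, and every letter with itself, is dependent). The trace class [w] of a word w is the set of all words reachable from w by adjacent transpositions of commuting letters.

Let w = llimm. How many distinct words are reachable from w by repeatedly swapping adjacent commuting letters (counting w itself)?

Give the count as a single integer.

10

0(l) covers ∅
1(l) covers 0:l
2(i) covers 1:l
3(m) covers ∅
4(m) covers 3:m
floor of heap: 0:l, 3:m
completions by unplaced set U, small U first (add the entries for U minus each lowest piece of U):
  |U|=1: {2}:1  {4}:1
  |U|=2: {1,2}:1  {2,4}:2  {3,4}:1
  |U|=3: {0,1,2}:1  {1,2,4}:3  {2,3,4}:3
  start at 0(l): 6
  start at 3(m): 4
sum over floor = 10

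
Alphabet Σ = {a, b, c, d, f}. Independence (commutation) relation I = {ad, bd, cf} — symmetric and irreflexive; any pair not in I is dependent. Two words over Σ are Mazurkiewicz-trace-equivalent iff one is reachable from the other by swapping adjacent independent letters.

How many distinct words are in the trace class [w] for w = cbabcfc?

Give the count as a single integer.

piece 0:c — minimal
piece 1:b rests on {0:c}
piece 2:a rests on {1:b}
piece 3:b rests on {2:a}
piece 4:c rests on {3:b}
piece 5:f rests on {3:b}
piece 6:c rests on {4:c}
minimal pieces: {0:c}
ways to finish when only these pieces remain (= sum over removing one remaining piece with nothing left below it):
  1 left: {5}→1  {6}→1
  2 left: {4,6}→1  {5,6}→2
  3 left: {4,5,6}→3
  4 left: {3,4,5,6}→3
  5 left: {2,3,4,5,6}→3
  placing 0:c first → 3 extensions

3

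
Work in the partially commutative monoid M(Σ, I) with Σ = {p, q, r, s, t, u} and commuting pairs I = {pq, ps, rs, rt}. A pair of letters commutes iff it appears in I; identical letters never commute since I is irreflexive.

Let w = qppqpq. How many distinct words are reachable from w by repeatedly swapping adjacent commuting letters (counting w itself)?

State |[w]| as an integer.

drop 0:q onto floor
drop 1:p onto floor
drop 2:p onto {1:p}
drop 3:q onto {0:q}
drop 4:p onto {2:p}
drop 5:q onto {3:q}
ground layer = {0:q, 1:p}
drop-orders for the pieces not yet dropped (sum over which currently-grounded one goes next):
  1 to go: {4} 1  {5} 1
  2 to go: {2,4} 1  {3,5} 1  {4,5} 2
  3 to go: {0,3,5} 1  {1,2,4} 1  {2,4,5} 3  {3,4,5} 3
  4 to go: {0,3,4,5} 4  {1,2,4,5} 4  {2,3,4,5} 6
  if 0:q drops first: 10 orders
  if 1:p drops first: 10 orders
heap linearizations: 20

20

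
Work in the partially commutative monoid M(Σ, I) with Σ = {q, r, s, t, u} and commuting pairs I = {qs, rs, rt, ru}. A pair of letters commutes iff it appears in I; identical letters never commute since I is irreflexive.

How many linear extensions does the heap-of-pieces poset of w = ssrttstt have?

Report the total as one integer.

#0=s has no predecessor
#1=s depends on [0:s]
#2=r has no predecessor
#3=t depends on [1:s]
#4=t depends on [3:t]
#5=s depends on [4:t]
#6=t depends on [5:s]
#7=t depends on [6:t]
sources: [0:s, 2:r]
N(rest) = Σ N(rest − s) over sources s of rest; N(one piece) = 1:
  size 1 → [2]=1  [7]=1
  size 2 → [2,7]=2  [6,7]=1
  size 3 → [2,6,7]=3  [5,6,7]=1
  size 4 → [2,5,6,7]=4  [4,5,6,7]=1
  size 5 → [2,4,5,6,7]=5  [3,4,5,6,7]=1
  size 6 → [1,3,4,5,6,7]=1  [2,3,4,5,6,7]=6
  first=0(s) contributes 7
  first=2(r) contributes 1
|[w]| = 8

8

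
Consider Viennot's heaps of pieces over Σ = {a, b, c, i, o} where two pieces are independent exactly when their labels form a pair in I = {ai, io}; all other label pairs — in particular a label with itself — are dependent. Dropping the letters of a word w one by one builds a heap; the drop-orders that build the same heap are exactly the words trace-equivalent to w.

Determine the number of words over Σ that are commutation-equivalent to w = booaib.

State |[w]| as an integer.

4

drop 0:b onto floor
drop 1:o onto {0:b}
drop 2:o onto {1:o}
drop 3:a onto {2:o}
drop 4:i onto {0:b}
drop 5:b onto {3:a, 4:i}
ground layer = {0:b}
drop-orders for the pieces not yet dropped (sum over which currently-grounded one goes next):
  1 to go: {5} 1
  2 to go: {3,5} 1  {4,5} 1
  3 to go: {2,3,5} 1  {3,4,5} 2
  4 to go: {1,2,3,5} 1  {2,3,4,5} 3
  if 0:b drops first: 4 orders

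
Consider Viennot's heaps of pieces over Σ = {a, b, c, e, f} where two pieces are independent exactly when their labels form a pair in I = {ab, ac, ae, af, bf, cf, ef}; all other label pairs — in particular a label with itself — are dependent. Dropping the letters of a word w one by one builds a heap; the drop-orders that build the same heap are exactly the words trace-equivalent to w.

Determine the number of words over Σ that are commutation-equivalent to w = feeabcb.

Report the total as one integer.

42

0(f) covers ∅
1(e) covers ∅
2(e) covers 1:e
3(a) covers ∅
4(b) covers 2:e
5(c) covers 4:b
6(b) covers 5:c
floor of heap: 0:f, 1:e, 3:a
completions by unplaced set U, small U first (add the entries for U minus each lowest piece of U):
  |U|=1: {0}:1  {3}:1  {6}:1
  |U|=2: {0,3}:2  {0,6}:2  {3,6}:2  {5,6}:1
  |U|=3: {0,3,6}:6  {0,5,6}:3  {3,5,6}:3  {4,5,6}:1
  |U|=4: {0,3,5,6}:12  {0,4,5,6}:4  {2,4,5,6}:1  {3,4,5,6}:4
  |U|=5: {0,2,4,5,6}:5  {0,3,4,5,6}:20  {1,2,4,5,6}:1  {2,3,4,5,6}:5
  start at 0(f): 6
  start at 1(e): 30
  start at 3(a): 6
sum over floor = 42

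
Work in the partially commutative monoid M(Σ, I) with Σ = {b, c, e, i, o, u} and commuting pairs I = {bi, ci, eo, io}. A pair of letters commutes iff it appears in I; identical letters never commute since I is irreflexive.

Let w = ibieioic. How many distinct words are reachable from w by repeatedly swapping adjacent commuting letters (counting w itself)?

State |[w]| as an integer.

36

piece 0:i — minimal
piece 1:b — minimal
piece 2:i rests on {0:i}
piece 3:e rests on {1:b, 2:i}
piece 4:i rests on {3:e}
piece 5:o rests on {1:b}
piece 6:i rests on {4:i}
piece 7:c rests on {3:e, 5:o}
minimal pieces: {0:i, 1:b}
ways to finish when only these pieces remain (= sum over removing one remaining piece with nothing left below it):
  1 left: {6}→1  {7}→1
  2 left: {4,6}→1  {5,7}→1  {6,7}→2
  3 left: {4,6,7}→3  {5,6,7}→3
  4 left: {3,4,6,7}→3  {4,5,6,7}→6
  5 left: {2,3,4,6,7}→3  {3,4,5,6,7}→9
  6 left: {0,2,3,4,6,7}→3  {1,3,4,5,6,7}→9  {2,3,4,5,6,7}→12
  placing 0:i first → 21 extensions
  placing 1:b first → 15 extensions
total linear extensions = 36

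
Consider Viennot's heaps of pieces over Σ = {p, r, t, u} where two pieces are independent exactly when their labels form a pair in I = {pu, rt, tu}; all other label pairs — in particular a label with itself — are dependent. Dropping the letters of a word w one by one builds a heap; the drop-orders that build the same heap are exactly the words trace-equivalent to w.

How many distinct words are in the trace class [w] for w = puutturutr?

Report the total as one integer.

195

drop 0:p onto floor
drop 1:u onto floor
drop 2:u onto {1:u}
drop 3:t onto {0:p}
drop 4:t onto {3:t}
drop 5:u onto {2:u}
drop 6:r onto {0:p, 5:u}
drop 7:u onto {6:r}
drop 8:t onto {4:t}
drop 9:r onto {7:u}
ground layer = {0:p, 1:u}
drop-orders for the pieces not yet dropped (sum over which currently-grounded one goes next):
  1 to go: {8} 1  {9} 1
  2 to go: {4,8} 1  {7,9} 1  {8,9} 2
  3 to go: {3,4,8} 1  {4,8,9} 3  {6,7,9} 1  {7,8,9} 3
  4 to go: {3,4,8,9} 4  {4,7,8,9} 6  {5,6,7,9} 1  {6,7,8,9} 4
  5 to go: {2,5,6,7,9} 1  {3,4,7,8,9} 10  {4,6,7,8,9} 10  {5,6,7,8,9} 5
  6 to go: {1,2,5,6,7,9} 1  {2,5,6,7,8,9} 6  {3,4,6,7,8,9} 20  {4,5,6,7,8,9} 15
  7 to go: {0,3,4,6,7,8,9} 20  {1,2,5,6,7,8,9} 7  {2,4,5,6,7,8,9} 21  {3,4,5,6,7,8,9} 35
  8 to go: {0,3,4,5,6,7,8,9} 55  {1,2,4,5,6,7,8,9} 28  {2,3,4,5,6,7,8,9} 56
  if 0:p drops first: 84 orders
  if 1:u drops first: 111 orders
heap linearizations: 195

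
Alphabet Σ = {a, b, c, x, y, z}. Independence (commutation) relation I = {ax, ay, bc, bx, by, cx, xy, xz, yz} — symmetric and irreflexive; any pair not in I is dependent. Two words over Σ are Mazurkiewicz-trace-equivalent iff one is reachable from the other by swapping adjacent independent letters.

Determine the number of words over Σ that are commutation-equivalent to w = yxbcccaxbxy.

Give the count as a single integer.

piece 0:y — minimal
piece 1:x — minimal
piece 2:b — minimal
piece 3:c rests on {0:y}
piece 4:c rests on {3:c}
piece 5:c rests on {4:c}
piece 6:a rests on {2:b, 5:c}
piece 7:x rests on {1:x}
piece 8:b rests on {6:a}
piece 9:x rests on {7:x}
piece 10:y rests on {5:c}
minimal pieces: {0:y, 1:x, 2:b}
ways to finish when only these pieces remain (= sum over removing one remaining piece with nothing left below it):
  1 left: {8}→1  {9}→1  {10}→1
  2 left: {6,8}→1  {7,9}→1  {8,9}→2  {8,10}→2  {9,10}→2
  3 left: {1,7,9}→1  {2,6,8}→1  {6,8,9}→3  {6,8,10}→3  {7,8,9}→3  {7,9,10}→3  {8,9,10}→6
  4 left: {1,7,8,9}→4  {1,7,9,10}→4  {2,6,8,9}→4  {2,6,8,10}→4  {5,6,8,10}→3  {6,7,8,9}→6  {6,8,9,10}→12  {7,8,9,10}→12
  5 left: {1,6,7,8,9}→10  {1,7,8,9,10}→20  {2,5,6,8,10}→7  {2,6,7,8,9}→10  {2,6,8,9,10}→20  {4,5,6,8,10}→3  {5,6,8,9,10}→15  {6,7,8,9,10}→30
  6 left: {1,2,6,7,8,9}→20  {1,6,7,8,9,10}→60  {2,4,5,6,8,10}→10  {2,5,6,8,9,10}→42  {2,6,7,8,9,10}→60  {3,4,5,6,8,10}→3  {4,5,6,8,9,10}→18  {5,6,7,8,9,10}→45
  7 left: {0,3,4,5,6,8,10}→3  {1,2,6,7,8,9,10}→140  {1,5,6,7,8,9,10}→105  {2,3,4,5,6,8,10}→13  {2,4,5,6,8,9,10}→70  {2,5,6,7,8,9,10}→147  {3,4,5,6,8,9,10}→21  {4,5,6,7,8,9,10}→63
  8 left: {0,2,3,4,5,6,8,10}→16  {0,3,4,5,6,8,9,10}→24  {1,2,5,6,7,8,9,10}→392  {1,4,5,6,7,8,9,10}→168  {2,3,4,5,6,8,9,10}→104  {2,4,5,6,7,8,9,10}→280  {3,4,5,6,7,8,9,10}→84
  9 left: {0,2,3,4,5,6,8,9,10}→144  {0,3,4,5,6,7,8,9,10}→108  {1,2,4,5,6,7,8,9,10}→840  {1,3,4,5,6,7,8,9,10}→252  {2,3,4,5,6,7,8,9,10}→468
  placing 0:y first → 1560 extensions
  placing 1:x first → 720 extensions
  placing 2:b first → 360 extensions
total linear extensions = 2640

2640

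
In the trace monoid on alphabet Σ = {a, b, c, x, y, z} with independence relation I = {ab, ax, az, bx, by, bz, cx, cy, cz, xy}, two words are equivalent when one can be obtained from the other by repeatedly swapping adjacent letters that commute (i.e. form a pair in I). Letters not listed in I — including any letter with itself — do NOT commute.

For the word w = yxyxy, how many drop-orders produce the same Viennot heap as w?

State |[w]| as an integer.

10

0(y) covers ∅
1(x) covers ∅
2(y) covers 0:y
3(x) covers 1:x
4(y) covers 2:y
floor of heap: 0:y, 1:x
completions by unplaced set U, small U first (add the entries for U minus each lowest piece of U):
  |U|=1: {3}:1  {4}:1
  |U|=2: {1,3}:1  {2,4}:1  {3,4}:2
  |U|=3: {0,2,4}:1  {1,3,4}:3  {2,3,4}:3
  start at 0(y): 6
  start at 1(x): 4
sum over floor = 10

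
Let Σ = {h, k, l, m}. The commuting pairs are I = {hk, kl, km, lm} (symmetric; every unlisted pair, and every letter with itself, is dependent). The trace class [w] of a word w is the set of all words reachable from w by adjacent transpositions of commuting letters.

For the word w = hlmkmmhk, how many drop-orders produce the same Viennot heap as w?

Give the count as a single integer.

drop 0:h onto floor
drop 1:l onto {0:h}
drop 2:m onto {0:h}
drop 3:k onto floor
drop 4:m onto {2:m}
drop 5:m onto {4:m}
drop 6:h onto {1:l, 5:m}
drop 7:k onto {3:k}
ground layer = {0:h, 3:k}
drop-orders for the pieces not yet dropped (sum over which currently-grounded one goes next):
  1 to go: {6} 1  {7} 1
  2 to go: {1,6} 1  {3,7} 1  {5,6} 1  {6,7} 2
  3 to go: {1,5,6} 2  {1,6,7} 3  {3,6,7} 3  {4,5,6} 1  {5,6,7} 3
  4 to go: {1,3,6,7} 6  {1,4,5,6} 3  {1,5,6,7} 8  {2,4,5,6} 1  {3,5,6,7} 6  {4,5,6,7} 4
  5 to go: {1,2,4,5,6} 4  {1,3,5,6,7} 20  {1,4,5,6,7} 15  {2,4,5,6,7} 5  {3,4,5,6,7} 10
  6 to go: {0,1,2,4,5,6} 4  {1,2,4,5,6,7} 24  {1,3,4,5,6,7} 45  {2,3,4,5,6,7} 15
  if 0:h drops first: 84 orders
  if 3:k drops first: 28 orders
heap linearizations: 112

112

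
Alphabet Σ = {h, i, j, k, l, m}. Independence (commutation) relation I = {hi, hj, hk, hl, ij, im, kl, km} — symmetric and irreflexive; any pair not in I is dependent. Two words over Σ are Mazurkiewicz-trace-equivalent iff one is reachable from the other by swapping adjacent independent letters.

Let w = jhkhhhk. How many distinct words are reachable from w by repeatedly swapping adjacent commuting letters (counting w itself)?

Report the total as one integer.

35

piece 0:j — minimal
piece 1:h — minimal
piece 2:k rests on {0:j}
piece 3:h rests on {1:h}
piece 4:h rests on {3:h}
piece 5:h rests on {4:h}
piece 6:k rests on {2:k}
minimal pieces: {0:j, 1:h}
ways to finish when only these pieces remain (= sum over removing one remaining piece with nothing left below it):
  1 left: {5}→1  {6}→1
  2 left: {2,6}→1  {4,5}→1  {5,6}→2
  3 left: {0,2,6}→1  {2,5,6}→3  {3,4,5}→1  {4,5,6}→3
  4 left: {0,2,5,6}→4  {1,3,4,5}→1  {2,4,5,6}→6  {3,4,5,6}→4
  5 left: {0,2,4,5,6}→10  {1,3,4,5,6}→5  {2,3,4,5,6}→10
  placing 0:j first → 15 extensions
  placing 1:h first → 20 extensions
total linear extensions = 35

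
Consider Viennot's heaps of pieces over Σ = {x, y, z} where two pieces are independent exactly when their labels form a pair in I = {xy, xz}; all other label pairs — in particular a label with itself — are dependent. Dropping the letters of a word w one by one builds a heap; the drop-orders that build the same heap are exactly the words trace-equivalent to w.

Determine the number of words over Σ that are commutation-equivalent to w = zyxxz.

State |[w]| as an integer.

#0=z has no predecessor
#1=y depends on [0:z]
#2=x has no predecessor
#3=x depends on [2:x]
#4=z depends on [1:y]
sources: [0:z, 2:x]
N(rest) = Σ N(rest − s) over sources s of rest; N(one piece) = 1:
  size 1 → [3]=1  [4]=1
  size 2 → [1,4]=1  [2,3]=1  [3,4]=2
  size 3 → [0,1,4]=1  [1,3,4]=3  [2,3,4]=3
  first=0(z) contributes 6
  first=2(x) contributes 4
|[w]| = 10

10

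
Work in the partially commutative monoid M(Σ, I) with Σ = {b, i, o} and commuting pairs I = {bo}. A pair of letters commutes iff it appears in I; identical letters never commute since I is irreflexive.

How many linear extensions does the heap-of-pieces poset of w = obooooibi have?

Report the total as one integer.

0(o) covers ∅
1(b) covers ∅
2(o) covers 0:o
3(o) covers 2:o
4(o) covers 3:o
5(o) covers 4:o
6(i) covers 1:b, 5:o
7(b) covers 6:i
8(i) covers 7:b
floor of heap: 0:o, 1:b
completions by unplaced set U, small U first (add the entries for U minus each lowest piece of U):
  |U|=1: {8}:1
  |U|=2: {7,8}:1
  |U|=3: {6,7,8}:1
  |U|=4: {1,6,7,8}:1  {5,6,7,8}:1
  |U|=5: {1,5,6,7,8}:2  {4,5,6,7,8}:1
  |U|=6: {1,4,5,6,7,8}:3  {3,4,5,6,7,8}:1
  |U|=7: {1,3,4,5,6,7,8}:4  {2,3,4,5,6,7,8}:1
  start at 0(o): 5
  start at 1(b): 1
sum over floor = 6

6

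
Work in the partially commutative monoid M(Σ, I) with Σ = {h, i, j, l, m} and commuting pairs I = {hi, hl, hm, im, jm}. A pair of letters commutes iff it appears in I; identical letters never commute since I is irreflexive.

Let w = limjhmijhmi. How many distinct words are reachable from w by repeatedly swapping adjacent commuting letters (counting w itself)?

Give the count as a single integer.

piece 0:l — minimal
piece 1:i rests on {0:l}
piece 2:m rests on {0:l}
piece 3:j rests on {1:i}
piece 4:h rests on {3:j}
piece 5:m rests on {2:m}
piece 6:i rests on {3:j}
piece 7:j rests on {4:h, 6:i}
piece 8:h rests on {7:j}
piece 9:m rests on {5:m}
piece 10:i rests on {7:j}
minimal pieces: {0:l}
ways to finish when only these pieces remain (= sum over removing one remaining piece with nothing left below it):
  1 left: {8}→1  {9}→1  {10}→1
  2 left: {5,9}→1  {8,9}→2  {8,10}→2  {9,10}→2
  3 left: {2,5,9}→1  {5,8,9}→3  {5,9,10}→3  {7,8,10}→2  {8,9,10}→6
  4 left: {2,5,8,9}→4  {2,5,9,10}→4  {4,7,8,10}→2  {5,8,9,10}→12  {6,7,8,10}→2  {7,8,9,10}→8
  5 left: {2,5,8,9,10}→20  {4,6,7,8,10}→4  {4,7,8,9,10}→10  {5,7,8,9,10}→20  {6,7,8,9,10}→10
  6 left: {2,5,7,8,9,10}→40  {3,4,6,7,8,10}→4  {4,5,7,8,9,10}→30  {4,6,7,8,9,10}→24  {5,6,7,8,9,10}→30
  7 left: {1,3,4,6,7,8,10}→4  {2,4,5,7,8,9,10}→70  {2,5,6,7,8,9,10}→70  {3,4,6,7,8,9,10}→28  {4,5,6,7,8,9,10}→84
  8 left: {1,3,4,6,7,8,9,10}→32  {2,4,5,6,7,8,9,10}→224  {3,4,5,6,7,8,9,10}→112
  9 left: {1,3,4,5,6,7,8,9,10}→144  {2,3,4,5,6,7,8,9,10}→336
  placing 0:l first → 480 extensions

480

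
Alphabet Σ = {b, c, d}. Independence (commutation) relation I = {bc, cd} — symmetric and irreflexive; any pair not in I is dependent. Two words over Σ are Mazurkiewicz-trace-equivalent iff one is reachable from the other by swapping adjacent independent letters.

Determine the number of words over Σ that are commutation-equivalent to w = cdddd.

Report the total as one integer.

5

piece 0:c — minimal
piece 1:d — minimal
piece 2:d rests on {1:d}
piece 3:d rests on {2:d}
piece 4:d rests on {3:d}
minimal pieces: {0:c, 1:d}
ways to finish when only these pieces remain (= sum over removing one remaining piece with nothing left below it):
  1 left: {0}→1  {4}→1
  2 left: {0,4}→2  {3,4}→1
  3 left: {0,3,4}→3  {2,3,4}→1
  placing 0:c first → 1 extensions
  placing 1:d first → 4 extensions
total linear extensions = 5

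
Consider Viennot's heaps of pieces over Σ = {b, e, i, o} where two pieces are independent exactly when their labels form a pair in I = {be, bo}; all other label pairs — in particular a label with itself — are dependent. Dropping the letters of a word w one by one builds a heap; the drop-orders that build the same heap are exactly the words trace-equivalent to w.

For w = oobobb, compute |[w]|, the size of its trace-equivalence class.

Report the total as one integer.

0(o) covers ∅
1(o) covers 0:o
2(b) covers ∅
3(o) covers 1:o
4(b) covers 2:b
5(b) covers 4:b
floor of heap: 0:o, 2:b
completions by unplaced set U, small U first (add the entries for U minus each lowest piece of U):
  |U|=1: {3}:1  {5}:1
  |U|=2: {1,3}:1  {3,5}:2  {4,5}:1
  |U|=3: {0,1,3}:1  {1,3,5}:3  {2,4,5}:1  {3,4,5}:3
  |U|=4: {0,1,3,5}:4  {1,3,4,5}:6  {2,3,4,5}:4
  start at 0(o): 10
  start at 2(b): 10
sum over floor = 20

20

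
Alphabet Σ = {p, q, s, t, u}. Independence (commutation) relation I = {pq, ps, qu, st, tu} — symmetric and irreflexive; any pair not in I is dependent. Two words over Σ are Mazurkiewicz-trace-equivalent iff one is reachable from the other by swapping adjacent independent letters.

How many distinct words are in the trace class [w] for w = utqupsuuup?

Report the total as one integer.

#0=u has no predecessor
#1=t has no predecessor
#2=q depends on [1:t]
#3=u depends on [0:u]
#4=p depends on [1:t, 3:u]
#5=s depends on [2:q, 3:u]
#6=u depends on [4:p, 5:s]
#7=u depends on [6:u]
#8=u depends on [7:u]
#9=p depends on [8:u]
sources: [0:u, 1:t]
N(rest) = Σ N(rest − s) over sources s of rest; N(one piece) = 1:
  size 1 → [9]=1
  size 2 → [8,9]=1
  size 3 → [7,8,9]=1
  size 4 → [6,7,8,9]=1
  size 5 → [4,6,7,8,9]=1  [5,6,7,8,9]=1
  size 6 → [2,5,6,7,8,9]=1  [4,5,6,7,8,9]=2
  size 7 → [2,4,5,6,7,8,9]=3  [3,4,5,6,7,8,9]=2
  size 8 → [0,3,4,5,6,7,8,9]=2  [1,2,4,5,6,7,8,9]=3  [2,3,4,5,6,7,8,9]=5
  first=0(u) contributes 8
  first=1(t) contributes 7
|[w]| = 15

15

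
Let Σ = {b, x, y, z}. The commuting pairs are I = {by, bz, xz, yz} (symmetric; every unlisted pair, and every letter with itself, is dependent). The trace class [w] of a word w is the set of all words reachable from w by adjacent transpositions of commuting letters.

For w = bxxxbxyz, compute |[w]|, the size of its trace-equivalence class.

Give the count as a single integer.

piece 0:b — minimal
piece 1:x rests on {0:b}
piece 2:x rests on {1:x}
piece 3:x rests on {2:x}
piece 4:b rests on {3:x}
piece 5:x rests on {4:b}
piece 6:y rests on {5:x}
piece 7:z — minimal
minimal pieces: {0:b, 7:z}
ways to finish when only these pieces remain (= sum over removing one remaining piece with nothing left below it):
  1 left: {6}→1  {7}→1
  2 left: {5,6}→1  {6,7}→2
  3 left: {4,5,6}→1  {5,6,7}→3
  4 left: {3,4,5,6}→1  {4,5,6,7}→4
  5 left: {2,3,4,5,6}→1  {3,4,5,6,7}→5
  6 left: {1,2,3,4,5,6}→1  {2,3,4,5,6,7}→6
  placing 0:b first → 7 extensions
  placing 7:z first → 1 extensions
total linear extensions = 8

8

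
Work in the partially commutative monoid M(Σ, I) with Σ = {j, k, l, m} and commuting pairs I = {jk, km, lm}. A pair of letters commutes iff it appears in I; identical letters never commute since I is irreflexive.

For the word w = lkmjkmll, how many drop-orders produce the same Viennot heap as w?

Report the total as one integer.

#0=l has no predecessor
#1=k depends on [0:l]
#2=m has no predecessor
#3=j depends on [0:l, 2:m]
#4=k depends on [1:k]
#5=m depends on [3:j]
#6=l depends on [3:j, 4:k]
#7=l depends on [6:l]
sources: [0:l, 2:m]
N(rest) = Σ N(rest − s) over sources s of rest; N(one piece) = 1:
  size 1 → [5]=1  [7]=1
  size 2 → [5,7]=2  [6,7]=1
  size 3 → [4,6,7]=1  [5,6,7]=3
  size 4 → [1,4,6,7]=1  [3,5,6,7]=3  [4,5,6,7]=4
  size 5 → [1,4,5,6,7]=5  [2,3,5,6,7]=3  [3,4,5,6,7]=7
  size 6 → [1,3,4,5,6,7]=12  [2,3,4,5,6,7]=10
  first=0(l) contributes 22
  first=2(m) contributes 12
|[w]| = 34

34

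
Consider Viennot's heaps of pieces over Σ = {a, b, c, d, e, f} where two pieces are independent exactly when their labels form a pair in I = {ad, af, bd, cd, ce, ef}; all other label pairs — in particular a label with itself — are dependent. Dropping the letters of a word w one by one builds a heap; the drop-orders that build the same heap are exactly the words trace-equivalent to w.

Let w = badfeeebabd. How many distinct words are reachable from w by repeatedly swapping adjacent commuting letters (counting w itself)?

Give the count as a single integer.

56

piece 0:b — minimal
piece 1:a rests on {0:b}
piece 2:d — minimal
piece 3:f rests on {0:b, 2:d}
piece 4:e rests on {1:a, 2:d}
piece 5:e rests on {4:e}
piece 6:e rests on {5:e}
piece 7:b rests on {3:f, 6:e}
piece 8:a rests on {7:b}
piece 9:b rests on {8:a}
piece 10:d rests on {3:f, 6:e}
minimal pieces: {0:b, 2:d}
ways to finish when only these pieces remain (= sum over removing one remaining piece with nothing left below it):
  1 left: {9}→1  {10}→1
  2 left: {8,9}→1  {9,10}→2
  3 left: {7,8,9}→1  {8,9,10}→3
  4 left: {7,8,9,10}→4
  5 left: {3,7,8,9,10}→4  {6,7,8,9,10}→4
  6 left: {3,6,7,8,9,10}→8  {5,6,7,8,9,10}→4
  7 left: {3,5,6,7,8,9,10}→12  {4,5,6,7,8,9,10}→4
  8 left: {1,4,5,6,7,8,9,10}→4  {3,4,5,6,7,8,9,10}→16
  9 left: {1,3,4,5,6,7,8,9,10}→20  {2,3,4,5,6,7,8,9,10}→16
  placing 0:b first → 36 extensions
  placing 2:d first → 20 extensions
total linear extensions = 56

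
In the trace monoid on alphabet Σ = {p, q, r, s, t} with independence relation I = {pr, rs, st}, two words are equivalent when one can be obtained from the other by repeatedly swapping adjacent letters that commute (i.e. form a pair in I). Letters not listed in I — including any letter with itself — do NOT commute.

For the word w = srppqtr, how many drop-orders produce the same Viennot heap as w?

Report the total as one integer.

4

#0=s has no predecessor
#1=r has no predecessor
#2=p depends on [0:s]
#3=p depends on [2:p]
#4=q depends on [1:r, 3:p]
#5=t depends on [4:q]
#6=r depends on [5:t]
sources: [0:s, 1:r]
N(rest) = Σ N(rest − s) over sources s of rest; N(one piece) = 1:
  size 1 → [6]=1
  size 2 → [5,6]=1
  size 3 → [4,5,6]=1
  size 4 → [1,4,5,6]=1  [3,4,5,6]=1
  size 5 → [1,3,4,5,6]=2  [2,3,4,5,6]=1
  first=0(s) contributes 3
  first=1(r) contributes 1
|[w]| = 4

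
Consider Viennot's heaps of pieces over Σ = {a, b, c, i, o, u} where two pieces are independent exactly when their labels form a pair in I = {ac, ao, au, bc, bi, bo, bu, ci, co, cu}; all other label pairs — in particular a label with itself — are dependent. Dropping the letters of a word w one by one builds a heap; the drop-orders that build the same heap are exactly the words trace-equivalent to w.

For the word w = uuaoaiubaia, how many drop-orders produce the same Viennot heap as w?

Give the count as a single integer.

70

0(u) covers ∅
1(u) covers 0:u
2(a) covers ∅
3(o) covers 1:u
4(a) covers 2:a
5(i) covers 3:o, 4:a
6(u) covers 5:i
7(b) covers 4:a
8(a) covers 5:i, 7:b
9(i) covers 6:u, 8:a
10(a) covers 9:i
floor of heap: 0:u, 2:a
completions by unplaced set U, small U first (add the entries for U minus each lowest piece of U):
  |U|=1: {10}:1
  |U|=2: {9,10}:1
  |U|=3: {6,9,10}:1  {8,9,10}:1
  |U|=4: {6,8,9,10}:2  {7,8,9,10}:1
  |U|=5: {5,6,8,9,10}:2  {6,7,8,9,10}:3
  |U|=6: {3,5,6,8,9,10}:2  {5,6,7,8,9,10}:5
  |U|=7: {1,3,5,6,8,9,10}:2  {3,5,6,7,8,9,10}:7  {4,5,6,7,8,9,10}:5
  |U|=8: {0,1,3,5,6,8,9,10}:2  {1,3,5,6,7,8,9,10}:9  {2,4,5,6,7,8,9,10}:5  {3,4,5,6,7,8,9,10}:12
  |U|=9: {0,1,3,5,6,7,8,9,10}:11  {1,3,4,5,6,7,8,9,10}:21  {2,3,4,5,6,7,8,9,10}:17
  start at 0(u): 38
  start at 2(a): 32
sum over floor = 70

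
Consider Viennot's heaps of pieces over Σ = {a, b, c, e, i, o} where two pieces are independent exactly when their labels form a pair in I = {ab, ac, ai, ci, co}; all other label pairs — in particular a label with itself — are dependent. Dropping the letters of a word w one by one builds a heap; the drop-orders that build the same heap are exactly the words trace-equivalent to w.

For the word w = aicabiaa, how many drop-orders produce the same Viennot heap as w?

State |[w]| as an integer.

140

0(a) covers ∅
1(i) covers ∅
2(c) covers ∅
3(a) covers 0:a
4(b) covers 1:i, 2:c
5(i) covers 4:b
6(a) covers 3:a
7(a) covers 6:a
floor of heap: 0:a, 1:i, 2:c
completions by unplaced set U, small U first (add the entries for U minus each lowest piece of U):
  |U|=1: {5}:1  {7}:1
  |U|=2: {4,5}:1  {5,7}:2  {6,7}:1
  |U|=3: {1,4,5}:1  {2,4,5}:1  {3,6,7}:1  {4,5,7}:3  {5,6,7}:3
  |U|=4: {0,3,6,7}:1  {1,2,4,5}:2  {1,4,5,7}:4  {2,4,5,7}:4  {3,5,6,7}:4  {4,5,6,7}:6
  |U|=5: {0,3,5,6,7}:5  {1,2,4,5,7}:10  {1,4,5,6,7}:10  {2,4,5,6,7}:10  {3,4,5,6,7}:10
  |U|=6: {0,3,4,5,6,7}:15  {1,2,4,5,6,7}:30  {1,3,4,5,6,7}:20  {2,3,4,5,6,7}:20
  start at 0(a): 70
  start at 1(i): 35
  start at 2(c): 35
sum over floor = 140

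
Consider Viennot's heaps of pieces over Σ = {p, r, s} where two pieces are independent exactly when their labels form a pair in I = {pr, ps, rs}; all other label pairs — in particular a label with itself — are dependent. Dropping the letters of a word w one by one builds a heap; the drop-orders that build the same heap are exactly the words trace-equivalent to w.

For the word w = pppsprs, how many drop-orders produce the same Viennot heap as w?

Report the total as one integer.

105

piece 0:p — minimal
piece 1:p rests on {0:p}
piece 2:p rests on {1:p}
piece 3:s — minimal
piece 4:p rests on {2:p}
piece 5:r — minimal
piece 6:s rests on {3:s}
minimal pieces: {0:p, 3:s, 5:r}
ways to finish when only these pieces remain (= sum over removing one remaining piece with nothing left below it):
  1 left: {4}→1  {5}→1  {6}→1
  2 left: {2,4}→1  {3,6}→1  {4,5}→2  {4,6}→2  {5,6}→2
  3 left: {1,2,4}→1  {2,4,5}→3  {2,4,6}→3  {3,4,6}→3  {3,5,6}→3  {4,5,6}→6
  4 left: {0,1,2,4}→1  {1,2,4,5}→4  {1,2,4,6}→4  {2,3,4,6}→6  {2,4,5,6}→12  {3,4,5,6}→12
  5 left: {0,1,2,4,5}→5  {0,1,2,4,6}→5  {1,2,3,4,6}→10  {1,2,4,5,6}→20  {2,3,4,5,6}→30
  placing 0:p first → 60 extensions
  placing 3:s first → 30 extensions
  placing 5:r first → 15 extensions
total linear extensions = 105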